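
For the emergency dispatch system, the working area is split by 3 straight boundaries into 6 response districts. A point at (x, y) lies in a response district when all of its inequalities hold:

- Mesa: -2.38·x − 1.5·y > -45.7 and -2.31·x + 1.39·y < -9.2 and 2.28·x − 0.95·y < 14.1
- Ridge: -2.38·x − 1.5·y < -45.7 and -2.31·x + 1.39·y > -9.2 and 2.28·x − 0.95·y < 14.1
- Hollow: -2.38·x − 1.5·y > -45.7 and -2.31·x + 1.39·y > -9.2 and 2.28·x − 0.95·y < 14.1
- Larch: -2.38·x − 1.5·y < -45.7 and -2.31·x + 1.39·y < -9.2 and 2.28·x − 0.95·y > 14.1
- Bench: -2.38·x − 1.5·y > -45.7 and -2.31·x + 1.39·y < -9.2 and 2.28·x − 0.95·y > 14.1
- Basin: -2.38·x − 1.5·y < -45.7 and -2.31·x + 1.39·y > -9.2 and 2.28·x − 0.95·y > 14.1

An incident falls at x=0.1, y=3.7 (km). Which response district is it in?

-2.38·0.1 − 1.5·3.7 = -5.788, which is > -45.7
-2.31·0.1 + 1.39·3.7 = 4.912, which is > -9.2
2.28·0.1 − 0.95·3.7 = -3.287, which is < 14.1
This sign pattern matches Hollow.

Hollow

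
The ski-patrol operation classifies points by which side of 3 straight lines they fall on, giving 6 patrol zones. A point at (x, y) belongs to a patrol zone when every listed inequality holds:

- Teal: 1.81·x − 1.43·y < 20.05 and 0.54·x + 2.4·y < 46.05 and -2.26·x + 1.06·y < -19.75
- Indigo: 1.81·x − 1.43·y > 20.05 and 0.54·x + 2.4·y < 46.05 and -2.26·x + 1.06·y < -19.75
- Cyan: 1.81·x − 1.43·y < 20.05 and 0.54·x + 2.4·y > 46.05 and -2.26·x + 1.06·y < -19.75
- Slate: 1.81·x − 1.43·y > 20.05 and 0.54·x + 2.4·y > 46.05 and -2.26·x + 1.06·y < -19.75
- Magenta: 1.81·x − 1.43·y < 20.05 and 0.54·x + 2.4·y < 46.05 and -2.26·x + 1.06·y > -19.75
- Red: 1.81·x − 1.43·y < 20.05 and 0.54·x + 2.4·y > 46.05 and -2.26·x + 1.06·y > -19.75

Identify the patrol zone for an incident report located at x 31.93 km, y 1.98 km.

1.81·31.93 − 1.43·1.98 = 54.962, which is > 20.05
0.54·31.93 + 2.4·1.98 = 21.994, which is < 46.05
-2.26·31.93 + 1.06·1.98 = -70.063, which is < -19.75
This sign pattern matches Indigo.

Indigo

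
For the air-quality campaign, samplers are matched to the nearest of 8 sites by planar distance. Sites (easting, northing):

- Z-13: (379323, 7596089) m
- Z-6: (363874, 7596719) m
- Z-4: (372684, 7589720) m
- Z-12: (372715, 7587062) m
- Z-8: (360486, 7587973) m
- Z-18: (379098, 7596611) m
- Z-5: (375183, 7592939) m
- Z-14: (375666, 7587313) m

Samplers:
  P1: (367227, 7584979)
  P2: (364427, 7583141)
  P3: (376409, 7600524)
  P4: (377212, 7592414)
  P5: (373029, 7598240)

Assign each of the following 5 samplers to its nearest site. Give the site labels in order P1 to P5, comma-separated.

Z-12, Z-8, Z-18, Z-5, Z-5

P1 → Z-12 (d²=34457033.00)
P2 → Z-8 (d²=38879705.00)
P3 → Z-18 (d²=22542290.00)
P4 → Z-5 (d²=4392466.00)
P5 → Z-5 (d²=32740317.00)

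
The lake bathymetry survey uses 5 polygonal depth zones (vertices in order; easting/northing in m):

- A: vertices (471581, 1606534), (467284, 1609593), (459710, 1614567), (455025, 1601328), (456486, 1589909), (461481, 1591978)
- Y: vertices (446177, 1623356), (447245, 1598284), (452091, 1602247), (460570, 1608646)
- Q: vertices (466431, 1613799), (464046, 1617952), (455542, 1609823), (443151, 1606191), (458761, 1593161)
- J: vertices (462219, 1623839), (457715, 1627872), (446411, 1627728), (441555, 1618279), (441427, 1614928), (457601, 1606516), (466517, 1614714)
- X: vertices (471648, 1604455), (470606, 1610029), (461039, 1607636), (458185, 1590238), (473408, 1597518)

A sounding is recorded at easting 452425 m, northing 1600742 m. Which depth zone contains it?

Cast a ray rightward from (452425, 1600742). For each polygon, the edges (by vertex number in listed order) whose endpoints lie on opposite sides of northing = 1600742, where each meets that height, and whether that is right or left of the point:
A: 4–5 at easting≈455100.0 (right), 6–1 at easting≈467562.1 (right) → 2 crossings.
Y: 1–2 at easting≈447140.3 (left), 2–3 at easting≈450250.7 (left) → 0 crossings.
Q: 4–5 at easting≈449678.9 (left), 5–1 at easting≈461578.4 (right) → 1 crossing.
J: no edge straddles that height → 0 crossings.
X: 3–4 at easting≈459908.1 (right), 5–1 at easting≈472590.0 (right) → 2 crossings.
Only Q has an odd count, so the point is inside Q.

Q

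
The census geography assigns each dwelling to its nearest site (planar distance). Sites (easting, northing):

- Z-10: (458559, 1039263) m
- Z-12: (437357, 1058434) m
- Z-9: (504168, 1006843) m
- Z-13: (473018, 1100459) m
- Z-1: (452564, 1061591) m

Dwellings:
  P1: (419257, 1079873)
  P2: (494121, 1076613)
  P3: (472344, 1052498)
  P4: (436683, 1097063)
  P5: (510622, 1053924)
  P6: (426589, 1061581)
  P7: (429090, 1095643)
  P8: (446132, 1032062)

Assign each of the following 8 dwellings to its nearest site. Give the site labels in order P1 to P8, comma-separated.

P1 → Z-12 (d²=787240721.00)
P2 → Z-13 (d²=1013968325.00)
P3 → Z-10 (d²=365191450.00)
P4 → Z-13 (d²=1331765041.00)
P5 → Z-9 (d²=2258274677.00)
P6 → Z-12 (d²=125853433.00)
P7 → Z-12 (d²=1452852970.00)
P8 → Z-10 (d²=206284730.00)

Z-12, Z-13, Z-10, Z-13, Z-9, Z-12, Z-12, Z-10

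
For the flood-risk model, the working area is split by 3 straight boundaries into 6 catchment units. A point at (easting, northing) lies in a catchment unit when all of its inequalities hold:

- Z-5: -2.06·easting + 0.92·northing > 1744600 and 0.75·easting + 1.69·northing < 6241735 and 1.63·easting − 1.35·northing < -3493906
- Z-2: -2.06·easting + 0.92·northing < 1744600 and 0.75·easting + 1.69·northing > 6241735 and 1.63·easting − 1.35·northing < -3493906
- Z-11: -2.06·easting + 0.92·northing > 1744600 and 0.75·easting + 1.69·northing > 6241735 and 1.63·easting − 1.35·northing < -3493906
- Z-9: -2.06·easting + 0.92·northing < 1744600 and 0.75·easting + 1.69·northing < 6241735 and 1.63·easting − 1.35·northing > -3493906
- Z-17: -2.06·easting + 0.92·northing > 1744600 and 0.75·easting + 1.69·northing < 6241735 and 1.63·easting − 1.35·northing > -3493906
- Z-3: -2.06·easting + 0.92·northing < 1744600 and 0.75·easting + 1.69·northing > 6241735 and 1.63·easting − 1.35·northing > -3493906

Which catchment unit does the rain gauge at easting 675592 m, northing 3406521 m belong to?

-2.06·675592 + 0.92·3406521 = 1742279.800, which is < 1744600
0.75·675592 + 1.69·3406521 = 6263714.490, which is > 6241735
1.63·675592 − 1.35·3406521 = -3497588.390, which is < -3493906
This sign pattern matches Z-2.

Z-2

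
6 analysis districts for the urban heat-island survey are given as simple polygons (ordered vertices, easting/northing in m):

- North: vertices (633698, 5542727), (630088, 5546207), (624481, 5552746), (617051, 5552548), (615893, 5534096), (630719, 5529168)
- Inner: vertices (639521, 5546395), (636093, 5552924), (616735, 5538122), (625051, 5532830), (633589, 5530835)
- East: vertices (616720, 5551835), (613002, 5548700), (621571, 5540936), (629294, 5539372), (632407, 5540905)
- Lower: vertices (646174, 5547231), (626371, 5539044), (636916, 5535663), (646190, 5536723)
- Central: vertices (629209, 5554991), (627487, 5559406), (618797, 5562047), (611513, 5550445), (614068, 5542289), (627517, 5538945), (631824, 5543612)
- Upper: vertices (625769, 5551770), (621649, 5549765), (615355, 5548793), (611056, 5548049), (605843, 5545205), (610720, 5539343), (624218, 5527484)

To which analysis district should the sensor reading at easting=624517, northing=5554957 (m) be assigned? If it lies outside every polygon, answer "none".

Central

Cast a ray rightward from (624517, 5554957). For each polygon, the edges (by vertex number in listed order) whose endpoints lie on opposite sides of northing = 5554957, where each meets that height, and whether that is right or left of the point:
North: no edge straddles that height → 0 crossings.
Inner: no edge straddles that height → 0 crossings.
East: no edge straddles that height → 0 crossings.
Lower: no edge straddles that height → 0 crossings.
Central: 3–4 at easting≈614345.7 (left), 7–1 at easting≈629216.8 (right) → 1 crossing.
Upper: no edge straddles that height → 0 crossings.
Only Central has an odd count, so the point is inside Central.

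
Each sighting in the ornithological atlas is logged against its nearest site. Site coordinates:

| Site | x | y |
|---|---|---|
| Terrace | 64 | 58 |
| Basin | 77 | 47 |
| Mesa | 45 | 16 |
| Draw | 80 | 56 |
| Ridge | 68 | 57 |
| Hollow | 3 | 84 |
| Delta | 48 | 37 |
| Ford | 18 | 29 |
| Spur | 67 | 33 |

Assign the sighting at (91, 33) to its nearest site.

Basin

Squared distances to each site:
Terrace: 1354.000; Basin: 392.000; Mesa: 2405.000; Draw: 650.000; Ridge: 1105.000; Hollow: 10345.000; Delta: 1865.000; Ford: 5345.000; Spur: 576.000.
Minimum at Basin.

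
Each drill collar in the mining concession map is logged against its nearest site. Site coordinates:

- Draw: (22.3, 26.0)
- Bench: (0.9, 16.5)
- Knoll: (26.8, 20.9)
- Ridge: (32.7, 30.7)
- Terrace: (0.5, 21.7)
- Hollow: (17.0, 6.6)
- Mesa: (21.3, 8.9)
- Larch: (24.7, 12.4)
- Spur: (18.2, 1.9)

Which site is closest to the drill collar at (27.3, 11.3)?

Larch

Squared distances to each site:
Draw: 241.090; Bench: 724.000; Knoll: 92.410; Ridge: 405.520; Terrace: 826.400; Hollow: 128.180; Mesa: 41.760; Larch: 7.970; Spur: 171.170.
Minimum at Larch.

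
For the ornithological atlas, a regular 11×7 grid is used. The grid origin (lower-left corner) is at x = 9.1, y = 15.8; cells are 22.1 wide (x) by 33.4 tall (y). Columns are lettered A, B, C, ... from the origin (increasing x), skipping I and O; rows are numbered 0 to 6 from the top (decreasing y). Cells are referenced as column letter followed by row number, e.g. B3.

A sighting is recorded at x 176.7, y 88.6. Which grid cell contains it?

Column index: ⌊(176.7 − 9.1) / 22.1⌋ = ⌊7.584⌋ = 7 → column H
Row offset from origin: ⌊(88.6 − 15.8) / 33.4⌋ = ⌊2.180⌋ = 2 → row 4 (counted from top)

H4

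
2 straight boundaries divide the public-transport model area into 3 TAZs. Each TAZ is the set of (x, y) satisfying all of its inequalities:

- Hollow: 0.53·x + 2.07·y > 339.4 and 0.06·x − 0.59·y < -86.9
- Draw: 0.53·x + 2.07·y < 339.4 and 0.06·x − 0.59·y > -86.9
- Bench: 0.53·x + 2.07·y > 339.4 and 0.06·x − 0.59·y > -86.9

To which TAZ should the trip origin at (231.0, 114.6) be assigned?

0.53·231.0 + 2.07·114.6 = 359.652, which is > 339.4
0.06·231.0 − 0.59·114.6 = -53.754, which is > -86.9
This sign pattern matches Bench.

Bench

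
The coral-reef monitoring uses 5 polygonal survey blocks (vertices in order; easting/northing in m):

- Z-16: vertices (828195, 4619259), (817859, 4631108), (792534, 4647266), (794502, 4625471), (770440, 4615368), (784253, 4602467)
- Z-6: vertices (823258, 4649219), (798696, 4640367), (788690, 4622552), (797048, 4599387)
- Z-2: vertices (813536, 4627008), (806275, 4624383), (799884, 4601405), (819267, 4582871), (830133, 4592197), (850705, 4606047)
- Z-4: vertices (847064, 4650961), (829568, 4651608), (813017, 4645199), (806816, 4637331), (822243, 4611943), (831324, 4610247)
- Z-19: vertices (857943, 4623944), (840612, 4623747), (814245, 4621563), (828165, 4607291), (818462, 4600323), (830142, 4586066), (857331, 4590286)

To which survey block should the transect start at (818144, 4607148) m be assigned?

Z-2

Cast a ray rightward from (818144, 4607148). For each polygon, the edges (by vertex number in listed order) whose endpoints lie on opposite sides of northing = 4607148, where each meets that height, and whether that is right or left of the point:
Z-16: 5–6 at easting≈779241.1 (left), 6–1 at easting≈796502.4 (left) → 0 crossings.
Z-6: 3–4 at easting≈794247.8 (left), 4–1 at easting≈801130.0 (left) → 0 crossings.
Z-2: 2–3 at easting≈801481.3 (left), 6–1 at easting≈848752.7 (right) → 1 crossing.
Z-4: no edge straddles that height → 0 crossings.
Z-19: 4–5 at easting≈827965.9 (right), 7–1 at easting≈857637.6 (right) → 2 crossings.
Only Z-2 has an odd count, so the point is inside Z-2.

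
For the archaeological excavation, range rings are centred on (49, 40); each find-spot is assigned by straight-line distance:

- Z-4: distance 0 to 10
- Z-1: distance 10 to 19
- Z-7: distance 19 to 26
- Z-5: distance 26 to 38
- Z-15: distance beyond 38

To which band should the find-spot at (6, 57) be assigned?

Z-15

Distance = √((6−49)² + (57−40)²) = √(1849.000 + 289.000) = 46.239.
38 ≤ 46.239 < ∞ → Z-15.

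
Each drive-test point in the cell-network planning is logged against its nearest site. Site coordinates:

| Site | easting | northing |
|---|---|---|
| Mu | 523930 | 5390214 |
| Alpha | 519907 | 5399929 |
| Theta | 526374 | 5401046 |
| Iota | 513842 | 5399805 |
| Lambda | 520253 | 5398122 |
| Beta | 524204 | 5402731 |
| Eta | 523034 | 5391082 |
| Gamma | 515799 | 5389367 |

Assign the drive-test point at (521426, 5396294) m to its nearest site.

Lambda

Squared distances to each site:
Mu: 43236416.000; Alpha: 15520586.000; Theta: 47064208.000; Iota: 69844177.000; Lambda: 4717513.000; Beta: 49152253.000; Eta: 29750608.000; Gamma: 79646458.000.
Minimum at Lambda.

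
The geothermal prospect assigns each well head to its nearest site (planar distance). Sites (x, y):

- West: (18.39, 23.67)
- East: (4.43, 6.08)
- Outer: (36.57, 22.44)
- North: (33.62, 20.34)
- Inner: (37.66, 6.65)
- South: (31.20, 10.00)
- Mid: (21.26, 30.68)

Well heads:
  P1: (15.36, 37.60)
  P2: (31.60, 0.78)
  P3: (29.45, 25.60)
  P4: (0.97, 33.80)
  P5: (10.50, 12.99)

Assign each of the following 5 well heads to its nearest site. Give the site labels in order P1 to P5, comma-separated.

Mid, Inner, North, West, East

P1 → Mid (d²=82.70)
P2 → Inner (d²=71.18)
P3 → North (d²=45.06)
P4 → West (d²=406.07)
P5 → East (d²=84.59)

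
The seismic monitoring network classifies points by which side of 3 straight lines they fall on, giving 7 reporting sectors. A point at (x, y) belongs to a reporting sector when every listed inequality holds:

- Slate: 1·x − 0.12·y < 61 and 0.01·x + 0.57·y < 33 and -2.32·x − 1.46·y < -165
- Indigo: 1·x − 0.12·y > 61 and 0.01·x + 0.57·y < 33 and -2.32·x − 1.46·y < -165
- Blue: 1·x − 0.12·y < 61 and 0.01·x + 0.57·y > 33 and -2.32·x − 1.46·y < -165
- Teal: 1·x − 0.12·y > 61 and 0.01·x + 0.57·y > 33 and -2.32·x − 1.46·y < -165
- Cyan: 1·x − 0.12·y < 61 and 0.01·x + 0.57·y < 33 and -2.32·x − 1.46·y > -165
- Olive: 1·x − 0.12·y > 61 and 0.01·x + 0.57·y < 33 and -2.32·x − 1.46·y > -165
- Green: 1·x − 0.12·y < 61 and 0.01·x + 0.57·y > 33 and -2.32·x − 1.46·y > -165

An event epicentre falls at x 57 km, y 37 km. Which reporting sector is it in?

1·57 − 0.12·37 = 52.560, which is < 61
0.01·57 + 0.57·37 = 21.660, which is < 33
-2.32·57 − 1.46·37 = -186.260, which is < -165
This sign pattern matches Slate.

Slate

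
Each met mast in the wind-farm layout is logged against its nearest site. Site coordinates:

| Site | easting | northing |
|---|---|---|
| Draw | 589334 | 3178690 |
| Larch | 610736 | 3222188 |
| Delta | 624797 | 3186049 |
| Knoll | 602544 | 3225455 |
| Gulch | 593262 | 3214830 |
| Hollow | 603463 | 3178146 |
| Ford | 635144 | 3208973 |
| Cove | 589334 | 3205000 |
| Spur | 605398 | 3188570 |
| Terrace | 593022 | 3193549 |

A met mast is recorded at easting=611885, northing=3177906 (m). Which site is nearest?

Squared distances to each site:
Draw: 509162257.000; Larch: 1962215725.000; Delta: 233028193.000; Knoll: 2348161682.000; Gulch: 1710197905.000; Hollow: 70987684.000; Ford: 1506139570.000; Cove: 1242632437.000; Spur: 155802065.000; Terrace: 600516218.000.
Minimum at Hollow.

Hollow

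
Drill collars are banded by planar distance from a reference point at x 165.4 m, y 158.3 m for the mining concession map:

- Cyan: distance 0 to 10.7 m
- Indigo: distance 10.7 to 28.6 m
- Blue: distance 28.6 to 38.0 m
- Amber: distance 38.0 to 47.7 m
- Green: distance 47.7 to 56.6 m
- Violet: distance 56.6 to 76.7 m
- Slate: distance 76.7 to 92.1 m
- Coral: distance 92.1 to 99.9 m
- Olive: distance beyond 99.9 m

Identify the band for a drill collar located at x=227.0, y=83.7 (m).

Coral

Distance = √((227.0−165.4)² + (83.7−158.3)²) = √(3794.560 + 5565.160) = 96.746 m.
92.1 ≤ 96.746 < 99.9 → Coral.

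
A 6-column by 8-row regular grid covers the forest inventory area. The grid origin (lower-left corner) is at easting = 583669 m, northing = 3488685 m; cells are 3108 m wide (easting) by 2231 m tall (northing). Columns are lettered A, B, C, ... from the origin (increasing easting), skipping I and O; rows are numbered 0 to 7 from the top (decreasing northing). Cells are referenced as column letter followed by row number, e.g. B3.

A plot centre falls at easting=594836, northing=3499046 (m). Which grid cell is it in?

Column index: ⌊(594836 − 583669) / 3108⌋ = ⌊3.593⌋ = 3 → column D
Row offset from origin: ⌊(3499046 − 3488685) / 2231⌋ = ⌊4.644⌋ = 4 → row 3 (counted from top)

D3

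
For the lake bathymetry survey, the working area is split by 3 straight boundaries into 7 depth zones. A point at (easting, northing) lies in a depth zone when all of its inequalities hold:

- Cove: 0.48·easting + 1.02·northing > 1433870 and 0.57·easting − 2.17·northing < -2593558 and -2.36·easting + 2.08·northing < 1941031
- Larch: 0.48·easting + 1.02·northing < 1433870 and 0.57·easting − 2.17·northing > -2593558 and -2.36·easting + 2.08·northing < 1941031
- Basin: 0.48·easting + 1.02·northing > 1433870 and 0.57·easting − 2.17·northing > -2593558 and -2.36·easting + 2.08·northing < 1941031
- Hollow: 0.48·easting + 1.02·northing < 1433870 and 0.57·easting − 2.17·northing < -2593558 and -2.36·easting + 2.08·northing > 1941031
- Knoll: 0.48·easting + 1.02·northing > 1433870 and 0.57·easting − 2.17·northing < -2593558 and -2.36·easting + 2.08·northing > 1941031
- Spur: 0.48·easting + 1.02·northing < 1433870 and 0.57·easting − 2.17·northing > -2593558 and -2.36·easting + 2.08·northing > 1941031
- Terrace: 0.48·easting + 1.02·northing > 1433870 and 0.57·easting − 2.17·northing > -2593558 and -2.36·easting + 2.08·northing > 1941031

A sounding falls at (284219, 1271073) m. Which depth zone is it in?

0.48·284219 + 1.02·1271073 = 1432919.580, which is < 1433870
0.57·284219 − 2.17·1271073 = -2596223.580, which is < -2593558
-2.36·284219 + 2.08·1271073 = 1973075.000, which is > 1941031
This sign pattern matches Hollow.

Hollow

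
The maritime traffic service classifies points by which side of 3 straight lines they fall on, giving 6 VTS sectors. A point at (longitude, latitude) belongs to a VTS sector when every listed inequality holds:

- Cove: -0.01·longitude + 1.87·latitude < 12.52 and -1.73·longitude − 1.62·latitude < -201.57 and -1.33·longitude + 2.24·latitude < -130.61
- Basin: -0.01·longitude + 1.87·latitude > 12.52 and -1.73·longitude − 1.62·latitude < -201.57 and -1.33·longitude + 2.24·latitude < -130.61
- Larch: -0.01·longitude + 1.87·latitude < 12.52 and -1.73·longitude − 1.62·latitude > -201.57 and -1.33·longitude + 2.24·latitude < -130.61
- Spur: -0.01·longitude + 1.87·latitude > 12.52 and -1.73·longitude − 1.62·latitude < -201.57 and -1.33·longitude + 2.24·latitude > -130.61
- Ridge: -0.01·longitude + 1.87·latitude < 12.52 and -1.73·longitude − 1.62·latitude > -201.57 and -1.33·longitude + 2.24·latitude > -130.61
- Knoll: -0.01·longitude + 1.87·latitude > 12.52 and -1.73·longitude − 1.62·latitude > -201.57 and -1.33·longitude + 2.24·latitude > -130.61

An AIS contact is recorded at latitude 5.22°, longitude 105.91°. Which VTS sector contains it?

Ridge

-0.01·105.91 + 1.87·5.22 = 8.702, which is < 12.52
-1.73·105.91 − 1.62·5.22 = -191.681, which is > -201.57
-1.33·105.91 + 2.24·5.22 = -129.167, which is > -130.61
This sign pattern matches Ridge.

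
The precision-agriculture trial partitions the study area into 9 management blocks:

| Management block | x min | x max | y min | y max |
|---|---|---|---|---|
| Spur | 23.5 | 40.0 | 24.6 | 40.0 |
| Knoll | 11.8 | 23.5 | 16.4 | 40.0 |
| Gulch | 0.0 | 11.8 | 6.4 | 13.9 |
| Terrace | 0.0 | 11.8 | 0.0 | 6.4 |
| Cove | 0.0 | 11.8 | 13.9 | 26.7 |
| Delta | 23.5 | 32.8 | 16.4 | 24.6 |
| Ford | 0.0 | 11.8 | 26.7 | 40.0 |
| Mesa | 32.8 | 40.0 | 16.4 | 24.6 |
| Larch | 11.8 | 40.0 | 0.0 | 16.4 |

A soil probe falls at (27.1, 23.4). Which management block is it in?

The point has x = 27.1 and y = 23.4.
Only Delta satisfies 23.5 ≤ x ≤ 32.8 and 16.4 ≤ y ≤ 24.6.

Delta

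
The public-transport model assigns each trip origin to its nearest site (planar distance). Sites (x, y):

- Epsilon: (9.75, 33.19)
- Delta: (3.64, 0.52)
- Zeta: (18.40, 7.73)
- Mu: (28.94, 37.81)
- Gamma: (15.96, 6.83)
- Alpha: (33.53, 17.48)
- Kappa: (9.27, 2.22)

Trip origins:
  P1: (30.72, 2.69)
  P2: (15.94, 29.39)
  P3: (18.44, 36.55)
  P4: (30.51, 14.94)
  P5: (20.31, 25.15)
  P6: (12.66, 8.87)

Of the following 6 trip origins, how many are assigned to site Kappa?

0

P1 → Zeta
P2 → Epsilon
P3 → Epsilon
P4 → Alpha
P5 → Epsilon
P6 → Gamma
0 of the 6 go to Kappa.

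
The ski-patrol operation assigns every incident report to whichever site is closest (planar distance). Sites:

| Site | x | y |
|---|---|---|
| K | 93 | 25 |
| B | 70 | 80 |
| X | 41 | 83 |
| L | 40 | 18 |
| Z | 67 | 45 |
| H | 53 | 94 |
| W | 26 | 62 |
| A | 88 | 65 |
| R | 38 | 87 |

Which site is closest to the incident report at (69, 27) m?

Squared distances to each site:
K: 580.000; B: 2810.000; X: 3920.000; L: 922.000; Z: 328.000; H: 4745.000; W: 3074.000; A: 1805.000; R: 4561.000.
Minimum at Z.

Z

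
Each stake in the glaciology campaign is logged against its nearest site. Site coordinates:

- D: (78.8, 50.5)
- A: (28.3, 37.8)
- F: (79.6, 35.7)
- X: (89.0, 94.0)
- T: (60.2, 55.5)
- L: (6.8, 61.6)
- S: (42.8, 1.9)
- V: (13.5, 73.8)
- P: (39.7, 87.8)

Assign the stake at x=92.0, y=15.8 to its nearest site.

Squared distances to each site:
D: 1378.330; A: 4541.690; F: 549.770; X: 6124.240; T: 2587.330; L: 9356.680; S: 2613.850; V: 9526.250; P: 7919.290.
Minimum at F.

F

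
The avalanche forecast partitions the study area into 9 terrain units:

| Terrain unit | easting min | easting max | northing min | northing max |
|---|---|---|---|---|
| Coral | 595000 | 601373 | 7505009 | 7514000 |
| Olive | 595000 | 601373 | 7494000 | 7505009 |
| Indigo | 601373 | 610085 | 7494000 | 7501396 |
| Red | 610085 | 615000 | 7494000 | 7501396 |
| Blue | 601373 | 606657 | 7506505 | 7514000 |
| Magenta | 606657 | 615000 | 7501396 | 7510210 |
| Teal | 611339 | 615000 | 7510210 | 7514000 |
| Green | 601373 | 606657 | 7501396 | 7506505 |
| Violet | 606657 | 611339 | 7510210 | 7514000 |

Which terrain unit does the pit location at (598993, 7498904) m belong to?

Olive

The point has easting = 598993 and northing = 7498904.
Only Olive satisfies 595000 ≤ easting ≤ 601373 and 7494000 ≤ northing ≤ 7505009.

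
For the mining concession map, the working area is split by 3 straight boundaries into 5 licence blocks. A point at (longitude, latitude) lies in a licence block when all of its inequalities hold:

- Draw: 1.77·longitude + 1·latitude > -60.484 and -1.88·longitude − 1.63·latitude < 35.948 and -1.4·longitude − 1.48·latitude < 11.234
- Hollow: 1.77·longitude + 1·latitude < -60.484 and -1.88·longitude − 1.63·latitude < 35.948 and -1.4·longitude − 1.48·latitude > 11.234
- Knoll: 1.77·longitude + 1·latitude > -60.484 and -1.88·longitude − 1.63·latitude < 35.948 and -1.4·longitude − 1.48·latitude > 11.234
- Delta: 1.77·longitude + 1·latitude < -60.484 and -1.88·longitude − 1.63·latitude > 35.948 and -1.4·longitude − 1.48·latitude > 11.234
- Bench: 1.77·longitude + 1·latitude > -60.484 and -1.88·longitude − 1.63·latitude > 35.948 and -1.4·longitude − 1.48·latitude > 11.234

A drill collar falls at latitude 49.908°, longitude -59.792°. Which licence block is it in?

Draw

1.77·-59.792 + 1·49.908 = -55.924, which is > -60.484
-1.88·-59.792 − 1.63·49.908 = 31.059, which is < 35.948
-1.4·-59.792 − 1.48·49.908 = 9.845, which is < 11.234
This sign pattern matches Draw.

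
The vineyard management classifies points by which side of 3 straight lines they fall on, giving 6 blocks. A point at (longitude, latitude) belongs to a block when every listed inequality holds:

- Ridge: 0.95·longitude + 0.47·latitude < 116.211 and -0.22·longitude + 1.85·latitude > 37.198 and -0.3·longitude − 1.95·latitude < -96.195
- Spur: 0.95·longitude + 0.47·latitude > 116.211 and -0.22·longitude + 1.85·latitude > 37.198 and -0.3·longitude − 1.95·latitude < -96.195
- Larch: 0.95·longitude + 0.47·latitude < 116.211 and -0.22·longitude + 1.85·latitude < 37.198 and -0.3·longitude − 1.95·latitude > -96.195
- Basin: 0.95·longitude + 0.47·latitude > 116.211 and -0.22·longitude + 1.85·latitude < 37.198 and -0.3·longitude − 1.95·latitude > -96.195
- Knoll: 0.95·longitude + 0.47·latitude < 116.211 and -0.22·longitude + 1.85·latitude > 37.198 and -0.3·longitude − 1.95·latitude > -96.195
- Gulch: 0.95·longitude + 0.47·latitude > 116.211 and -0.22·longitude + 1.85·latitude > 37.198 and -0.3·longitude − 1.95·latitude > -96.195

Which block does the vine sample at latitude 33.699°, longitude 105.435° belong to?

Ridge

0.95·105.435 + 0.47·33.699 = 116.002, which is < 116.211
-0.22·105.435 + 1.85·33.699 = 39.147, which is > 37.198
-0.3·105.435 − 1.95·33.699 = -97.344, which is < -96.195
This sign pattern matches Ridge.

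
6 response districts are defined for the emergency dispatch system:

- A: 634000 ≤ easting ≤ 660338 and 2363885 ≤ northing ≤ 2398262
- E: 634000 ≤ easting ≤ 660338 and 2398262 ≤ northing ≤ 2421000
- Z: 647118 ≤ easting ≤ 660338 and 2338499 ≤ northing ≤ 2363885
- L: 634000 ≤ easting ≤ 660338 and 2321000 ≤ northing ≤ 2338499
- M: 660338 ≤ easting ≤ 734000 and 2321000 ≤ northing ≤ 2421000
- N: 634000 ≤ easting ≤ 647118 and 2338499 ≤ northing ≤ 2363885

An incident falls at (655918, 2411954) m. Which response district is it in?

E

The point has easting = 655918 and northing = 2411954.
Only E satisfies 634000 ≤ easting ≤ 660338 and 2398262 ≤ northing ≤ 2421000.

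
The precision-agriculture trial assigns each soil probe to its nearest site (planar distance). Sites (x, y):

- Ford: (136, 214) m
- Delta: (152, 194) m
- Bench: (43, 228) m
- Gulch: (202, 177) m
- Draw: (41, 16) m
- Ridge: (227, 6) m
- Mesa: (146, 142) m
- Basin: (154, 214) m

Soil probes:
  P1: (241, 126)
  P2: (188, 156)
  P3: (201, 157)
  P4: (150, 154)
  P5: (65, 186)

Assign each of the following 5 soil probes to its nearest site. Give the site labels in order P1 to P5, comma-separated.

Gulch, Gulch, Gulch, Mesa, Bench

P1 → Gulch (d²=4122.00)
P2 → Gulch (d²=637.00)
P3 → Gulch (d²=401.00)
P4 → Mesa (d²=160.00)
P5 → Bench (d²=2248.00)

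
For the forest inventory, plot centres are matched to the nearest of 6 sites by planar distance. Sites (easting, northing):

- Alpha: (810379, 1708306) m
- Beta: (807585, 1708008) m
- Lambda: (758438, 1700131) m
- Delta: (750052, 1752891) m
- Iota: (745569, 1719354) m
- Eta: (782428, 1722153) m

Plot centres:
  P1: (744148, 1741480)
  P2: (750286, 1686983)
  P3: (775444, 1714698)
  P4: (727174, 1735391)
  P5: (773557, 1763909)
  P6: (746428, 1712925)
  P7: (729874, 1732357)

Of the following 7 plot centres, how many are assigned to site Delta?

2

P1 → Delta
P2 → Lambda
P3 → Eta
P4 → Iota
P5 → Delta
P6 → Iota
P7 → Iota
2 of the 7 go to Delta.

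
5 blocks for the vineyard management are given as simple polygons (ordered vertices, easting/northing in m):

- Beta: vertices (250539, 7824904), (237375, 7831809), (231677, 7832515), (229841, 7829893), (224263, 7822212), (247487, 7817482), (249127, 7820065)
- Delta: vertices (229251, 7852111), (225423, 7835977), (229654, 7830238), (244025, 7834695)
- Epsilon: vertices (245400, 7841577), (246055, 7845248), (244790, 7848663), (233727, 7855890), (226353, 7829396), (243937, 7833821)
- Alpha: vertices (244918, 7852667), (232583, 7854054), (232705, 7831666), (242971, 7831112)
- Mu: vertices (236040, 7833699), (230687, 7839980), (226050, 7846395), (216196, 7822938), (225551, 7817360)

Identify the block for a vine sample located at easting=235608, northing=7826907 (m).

Cast a ray rightward from (235608, 7826907). For each polygon, the edges (by vertex number in listed order) whose endpoints lie on opposite sides of northing = 7826907, where each meets that height, and whether that is right or left of the point:
Beta: 1–2 at easting≈246720.4 (right), 4–5 at easting≈227672.5 (left) → 1 crossing.
Delta: no edge straddles that height → 0 crossings.
Epsilon: no edge straddles that height → 0 crossings.
Alpha: no edge straddles that height → 0 crossings.
Mu: 3–4 at easting≈217863.3 (left), 5–1 at easting≈231679.8 (left) → 0 crossings.
Only Beta has an odd count, so the point is inside Beta.

Beta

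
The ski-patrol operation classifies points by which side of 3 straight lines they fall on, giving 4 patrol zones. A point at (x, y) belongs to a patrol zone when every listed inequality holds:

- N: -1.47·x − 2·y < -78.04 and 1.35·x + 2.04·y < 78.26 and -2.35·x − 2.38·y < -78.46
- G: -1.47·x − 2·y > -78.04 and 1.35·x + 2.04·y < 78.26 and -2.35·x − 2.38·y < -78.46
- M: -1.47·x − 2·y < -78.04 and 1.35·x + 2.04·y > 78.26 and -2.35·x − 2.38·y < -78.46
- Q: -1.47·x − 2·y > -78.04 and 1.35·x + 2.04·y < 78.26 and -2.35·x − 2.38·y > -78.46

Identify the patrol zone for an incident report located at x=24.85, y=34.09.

M

-1.47·24.85 − 2·34.09 = -104.710, which is < -78.04
1.35·24.85 + 2.04·34.09 = 103.091, which is > 78.26
-2.35·24.85 − 2.38·34.09 = -139.532, which is < -78.46
This sign pattern matches M.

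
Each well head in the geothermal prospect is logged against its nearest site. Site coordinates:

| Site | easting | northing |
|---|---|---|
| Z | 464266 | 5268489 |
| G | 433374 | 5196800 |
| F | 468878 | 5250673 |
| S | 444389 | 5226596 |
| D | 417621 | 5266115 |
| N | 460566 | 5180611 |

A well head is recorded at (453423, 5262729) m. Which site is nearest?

Squared distances to each site:
Z: 150748249.000; G: 4748595442.000; F: 384204161.000; S: 1387206845.000; D: 1293248200.000; N: 6794388373.000.
Minimum at Z.

Z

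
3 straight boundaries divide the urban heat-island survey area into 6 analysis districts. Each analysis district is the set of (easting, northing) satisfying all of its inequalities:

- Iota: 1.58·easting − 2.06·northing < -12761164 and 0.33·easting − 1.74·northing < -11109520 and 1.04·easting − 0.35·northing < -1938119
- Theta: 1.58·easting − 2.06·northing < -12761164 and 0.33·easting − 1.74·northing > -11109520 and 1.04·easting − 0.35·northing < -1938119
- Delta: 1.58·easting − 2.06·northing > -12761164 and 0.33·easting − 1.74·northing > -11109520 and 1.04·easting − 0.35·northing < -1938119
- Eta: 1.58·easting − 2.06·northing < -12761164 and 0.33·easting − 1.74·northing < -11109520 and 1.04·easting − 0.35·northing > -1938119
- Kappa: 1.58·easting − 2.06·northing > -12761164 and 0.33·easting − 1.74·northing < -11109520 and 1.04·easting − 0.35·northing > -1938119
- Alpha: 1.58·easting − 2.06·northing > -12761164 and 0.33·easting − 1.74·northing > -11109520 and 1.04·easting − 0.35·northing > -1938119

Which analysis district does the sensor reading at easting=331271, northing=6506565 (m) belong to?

1.58·331271 − 2.06·6506565 = -12880115.720, which is < -12761164
0.33·331271 − 1.74·6506565 = -11212103.670, which is < -11109520
1.04·331271 − 0.35·6506565 = -1932775.910, which is > -1938119
This sign pattern matches Eta.

Eta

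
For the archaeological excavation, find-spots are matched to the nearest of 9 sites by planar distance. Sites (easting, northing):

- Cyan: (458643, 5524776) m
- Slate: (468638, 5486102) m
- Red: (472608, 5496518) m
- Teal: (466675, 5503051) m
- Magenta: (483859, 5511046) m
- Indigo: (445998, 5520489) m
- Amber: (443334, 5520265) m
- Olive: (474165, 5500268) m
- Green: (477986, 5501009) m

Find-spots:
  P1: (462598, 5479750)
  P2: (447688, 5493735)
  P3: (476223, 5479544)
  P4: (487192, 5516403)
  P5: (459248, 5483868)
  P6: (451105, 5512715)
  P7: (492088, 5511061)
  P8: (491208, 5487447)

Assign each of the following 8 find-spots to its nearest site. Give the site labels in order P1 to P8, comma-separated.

Slate, Teal, Slate, Magenta, Slate, Indigo, Magenta, Green

P1 → Slate (d²=76829504.00)
P2 → Teal (d²=447294025.00)
P3 → Slate (d²=100539589.00)
P4 → Magenta (d²=39806338.00)
P5 → Slate (d²=93162856.00)
P6 → Indigo (d²=86516525.00)
P7 → Magenta (d²=67716666.00)
P8 → Green (d²=358749128.00)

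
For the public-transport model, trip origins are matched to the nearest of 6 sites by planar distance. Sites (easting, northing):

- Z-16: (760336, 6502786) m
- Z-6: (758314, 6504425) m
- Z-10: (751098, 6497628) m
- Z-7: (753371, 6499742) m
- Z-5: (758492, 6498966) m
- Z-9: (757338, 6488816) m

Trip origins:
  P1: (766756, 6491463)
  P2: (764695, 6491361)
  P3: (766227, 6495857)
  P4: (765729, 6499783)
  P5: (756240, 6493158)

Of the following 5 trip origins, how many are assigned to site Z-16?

1

P1 → Z-9
P2 → Z-9
P3 → Z-5
P4 → Z-16
P5 → Z-9
1 of the 5 goes to Z-16.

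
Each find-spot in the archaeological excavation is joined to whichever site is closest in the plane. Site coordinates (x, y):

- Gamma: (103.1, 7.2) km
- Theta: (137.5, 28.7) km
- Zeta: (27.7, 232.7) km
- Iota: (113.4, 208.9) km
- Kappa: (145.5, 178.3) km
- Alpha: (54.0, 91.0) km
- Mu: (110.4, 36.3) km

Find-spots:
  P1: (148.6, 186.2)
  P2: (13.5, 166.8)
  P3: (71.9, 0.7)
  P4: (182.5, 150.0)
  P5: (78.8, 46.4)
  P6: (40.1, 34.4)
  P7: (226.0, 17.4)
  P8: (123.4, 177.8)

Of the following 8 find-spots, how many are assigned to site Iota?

0

P1 → Kappa
P2 → Zeta
P3 → Gamma
P4 → Kappa
P5 → Mu
P6 → Alpha
P7 → Theta
P8 → Kappa
0 of the 8 go to Iota.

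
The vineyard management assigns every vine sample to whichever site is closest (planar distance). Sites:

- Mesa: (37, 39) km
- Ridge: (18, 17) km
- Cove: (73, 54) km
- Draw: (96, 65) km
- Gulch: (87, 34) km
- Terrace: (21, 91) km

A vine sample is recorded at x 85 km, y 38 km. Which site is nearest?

Gulch

Squared distances to each site:
Mesa: 2305.000; Ridge: 4930.000; Cove: 400.000; Draw: 850.000; Gulch: 20.000; Terrace: 6905.000.
Minimum at Gulch.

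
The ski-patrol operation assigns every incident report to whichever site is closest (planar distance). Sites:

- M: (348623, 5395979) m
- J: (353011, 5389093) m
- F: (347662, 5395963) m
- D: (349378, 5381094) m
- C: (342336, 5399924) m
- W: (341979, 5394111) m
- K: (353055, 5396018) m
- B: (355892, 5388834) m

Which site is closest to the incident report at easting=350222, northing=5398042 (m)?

M

Squared distances to each site:
M: 6812770.000; J: 87863122.000; F: 10875841.000; D: 287947040.000; C: 65730920.000; W: 83399810.000; K: 12122465.000; B: 116936164.000.
Minimum at M.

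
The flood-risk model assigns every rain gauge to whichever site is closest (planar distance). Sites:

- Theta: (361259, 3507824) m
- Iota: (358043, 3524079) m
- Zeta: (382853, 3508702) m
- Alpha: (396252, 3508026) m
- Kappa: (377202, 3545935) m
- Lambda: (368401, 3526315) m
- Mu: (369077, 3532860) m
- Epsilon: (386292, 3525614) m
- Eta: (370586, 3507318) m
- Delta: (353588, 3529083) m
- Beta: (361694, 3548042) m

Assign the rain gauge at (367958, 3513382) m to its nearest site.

Squared distances to each site:
Theta: 75767965.000; Iota: 212733034.000; Zeta: 243763425.000; Alpha: 829237172.000; Kappa: 1145149345.000; Lambda: 167458738.000; Mu: 380644645.000; Epsilon: 485757380.000; Eta: 43678480.000; Delta: 453018301.000; Beta: 1240553296.000.
Minimum at Eta.

Eta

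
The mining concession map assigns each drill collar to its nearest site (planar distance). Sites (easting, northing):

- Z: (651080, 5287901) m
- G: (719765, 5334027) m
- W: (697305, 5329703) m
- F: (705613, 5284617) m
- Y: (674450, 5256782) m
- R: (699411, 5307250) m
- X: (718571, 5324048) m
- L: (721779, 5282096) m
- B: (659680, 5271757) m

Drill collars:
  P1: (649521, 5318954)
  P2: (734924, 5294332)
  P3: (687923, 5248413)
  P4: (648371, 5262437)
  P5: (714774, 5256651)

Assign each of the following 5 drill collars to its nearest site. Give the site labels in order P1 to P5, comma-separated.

Z, L, Y, B, L

P1 → Z (d²=966719290.00)
P2 → L (d²=322510721.00)
P3 → Y (d²=251561890.00)
P4 → B (d²=214755881.00)
P5 → L (d²=696518050.00)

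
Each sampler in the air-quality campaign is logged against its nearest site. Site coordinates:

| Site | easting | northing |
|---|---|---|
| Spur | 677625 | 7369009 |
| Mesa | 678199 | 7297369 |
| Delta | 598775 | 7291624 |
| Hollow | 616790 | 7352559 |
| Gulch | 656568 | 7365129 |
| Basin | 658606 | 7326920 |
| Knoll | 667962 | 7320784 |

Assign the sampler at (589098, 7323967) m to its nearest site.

Delta

Squared distances to each site:
Spur: 9865811493.000; Mesa: 8646441805.000; Delta: 1139713978.000; Hollow: 1584349328.000; Gulch: 6246511144.000; Basin: 4840082273.000; Knoll: 6229661985.000.
Minimum at Delta.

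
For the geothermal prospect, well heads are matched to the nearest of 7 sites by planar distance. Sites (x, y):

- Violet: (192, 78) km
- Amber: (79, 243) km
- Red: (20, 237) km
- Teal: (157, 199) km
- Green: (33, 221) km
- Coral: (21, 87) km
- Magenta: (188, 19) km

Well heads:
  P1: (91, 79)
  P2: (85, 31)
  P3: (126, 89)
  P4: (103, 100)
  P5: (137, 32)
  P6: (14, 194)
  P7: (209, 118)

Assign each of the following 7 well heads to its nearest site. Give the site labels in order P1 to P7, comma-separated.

P1 → Coral (d²=4964.00)
P2 → Coral (d²=7232.00)
P3 → Violet (d²=4477.00)
P4 → Coral (d²=6893.00)
P5 → Magenta (d²=2770.00)
P6 → Green (d²=1090.00)
P7 → Violet (d²=1889.00)

Coral, Coral, Violet, Coral, Magenta, Green, Violet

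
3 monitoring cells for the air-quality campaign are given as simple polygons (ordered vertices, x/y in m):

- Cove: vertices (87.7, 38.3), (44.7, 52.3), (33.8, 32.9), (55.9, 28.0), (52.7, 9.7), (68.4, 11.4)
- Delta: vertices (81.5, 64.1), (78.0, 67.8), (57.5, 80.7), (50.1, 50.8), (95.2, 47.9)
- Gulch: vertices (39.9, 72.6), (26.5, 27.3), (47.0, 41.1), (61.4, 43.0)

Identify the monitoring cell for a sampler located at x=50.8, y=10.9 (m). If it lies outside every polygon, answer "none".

none

Cast a ray rightward from (50.8, 10.9). For each polygon, the edges (by vertex number in listed order) whose endpoints lie on opposite sides of y = 10.9, where each meets that height, and whether that is right or left of the point:
Cove: 4–5 at x≈52.91 (right), 5–6 at x≈63.78 (right) → 2 crossings.
Delta: no edge straddles that height → 0 crossings.
Gulch: no edge straddles that height → 0 crossings.
All counts are even, so the point lies outside every listed polygon.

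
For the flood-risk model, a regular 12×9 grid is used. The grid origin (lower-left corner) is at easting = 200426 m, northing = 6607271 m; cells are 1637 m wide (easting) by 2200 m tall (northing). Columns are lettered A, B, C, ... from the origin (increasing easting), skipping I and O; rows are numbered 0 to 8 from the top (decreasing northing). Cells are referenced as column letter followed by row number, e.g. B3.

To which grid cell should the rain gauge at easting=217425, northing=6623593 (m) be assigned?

Column index: ⌊(217425 − 200426) / 1637⌋ = ⌊10.384⌋ = 10 → column L
Row offset from origin: ⌊(6623593 − 6607271) / 2200⌋ = ⌊7.419⌋ = 7 → row 1 (counted from top)

L1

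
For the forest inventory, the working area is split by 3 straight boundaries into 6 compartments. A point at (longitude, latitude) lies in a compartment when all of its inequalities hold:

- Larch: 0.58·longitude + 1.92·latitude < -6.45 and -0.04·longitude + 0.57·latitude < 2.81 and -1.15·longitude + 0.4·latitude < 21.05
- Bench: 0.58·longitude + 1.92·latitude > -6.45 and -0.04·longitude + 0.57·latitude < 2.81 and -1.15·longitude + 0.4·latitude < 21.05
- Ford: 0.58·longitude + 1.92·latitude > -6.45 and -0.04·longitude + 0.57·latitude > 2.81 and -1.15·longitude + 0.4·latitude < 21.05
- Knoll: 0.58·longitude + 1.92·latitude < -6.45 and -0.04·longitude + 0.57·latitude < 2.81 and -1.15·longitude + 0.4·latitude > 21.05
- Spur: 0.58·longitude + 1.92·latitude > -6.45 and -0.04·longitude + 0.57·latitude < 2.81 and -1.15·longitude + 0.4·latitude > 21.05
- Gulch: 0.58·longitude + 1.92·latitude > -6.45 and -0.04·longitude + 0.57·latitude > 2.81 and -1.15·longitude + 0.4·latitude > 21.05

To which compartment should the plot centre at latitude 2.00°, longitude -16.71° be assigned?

Bench

0.58·-16.71 + 1.92·2.00 = -5.852, which is > -6.45
-0.04·-16.71 + 0.57·2.00 = 1.808, which is < 2.81
-1.15·-16.71 + 0.4·2.00 = 20.017, which is < 21.05
This sign pattern matches Bench.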